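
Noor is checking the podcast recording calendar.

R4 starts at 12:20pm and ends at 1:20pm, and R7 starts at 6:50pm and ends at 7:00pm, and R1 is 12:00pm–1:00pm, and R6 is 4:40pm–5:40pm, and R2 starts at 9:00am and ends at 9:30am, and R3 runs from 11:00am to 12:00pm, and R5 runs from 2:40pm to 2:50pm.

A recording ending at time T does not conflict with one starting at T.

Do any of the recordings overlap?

Sorted by start: R2, R3, R1, R4, R5, R6, R7.
R3 starts after R2 ends — done with R2.
R1 starts exactly when R3 ends (back-to-back, no overlap) — done with R3.
R4 starts before R1 ends → R1 and R4 overlap.
That's a conflict, so the schedule is not conflict-free.

Yes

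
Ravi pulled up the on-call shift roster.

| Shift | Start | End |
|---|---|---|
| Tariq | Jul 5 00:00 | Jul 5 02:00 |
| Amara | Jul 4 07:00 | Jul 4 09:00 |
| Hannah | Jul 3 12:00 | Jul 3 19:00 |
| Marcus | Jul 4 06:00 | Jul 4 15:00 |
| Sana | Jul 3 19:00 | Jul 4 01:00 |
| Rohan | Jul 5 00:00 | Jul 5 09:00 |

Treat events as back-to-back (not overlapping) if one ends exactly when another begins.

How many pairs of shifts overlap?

2

Two intervals overlap when each starts before the other ends.
Sorted by start: Hannah, Sana, Marcus, Amara, Tariq, Rohan.
Sana starts exactly when Hannah ends (back-to-back, no overlap) — done with Hannah.
Marcus starts after Sana ends — done with Sana.
Amara starts before Marcus ends → Marcus and Amara overlap.
Tariq starts after Marcus ends — done with Marcus.
Tariq starts after Amara ends — done with Amara.
Rohan starts before Tariq ends → Tariq and Rohan overlap.
Overlapping pairs: Amara & Marcus, Rohan & Tariq — 2 in total.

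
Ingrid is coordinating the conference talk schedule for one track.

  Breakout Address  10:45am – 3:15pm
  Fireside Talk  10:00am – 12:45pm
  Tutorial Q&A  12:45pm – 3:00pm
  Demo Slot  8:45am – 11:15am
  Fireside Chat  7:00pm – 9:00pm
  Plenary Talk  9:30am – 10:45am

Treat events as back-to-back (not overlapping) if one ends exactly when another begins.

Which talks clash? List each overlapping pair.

Sorted by start: Demo Slot, Plenary Talk, Fireside Talk, Breakout Address, Tutorial Q&A, Fireside Chat.
Plenary Talk starts before Demo Slot ends → Demo Slot and Plenary Talk overlap.
Fireside Talk starts before Demo Slot ends → Demo Slot and Fireside Talk overlap.
Breakout Address starts before Demo Slot ends → Demo Slot and Breakout Address overlap.
Tutorial Q&A starts after Demo Slot ends, so nothing later overlaps Demo Slot either.
Fireside Talk starts before Plenary Talk ends → Plenary Talk and Fireside Talk overlap.
Breakout Address starts exactly when Plenary Talk ends (back-to-back, no overlap), so nothing later overlaps Plenary Talk either.
Breakout Address starts before Fireside Talk ends → Fireside Talk and Breakout Address overlap.
Tutorial Q&A starts exactly when Fireside Talk ends (back-to-back, no overlap), so nothing later overlaps Fireside Talk either.
Tutorial Q&A starts before Breakout Address ends → Breakout Address and Tutorial Q&A overlap.
Fireside Chat starts after Breakout Address ends.
Fireside Chat starts after Tutorial Q&A ends.

Breakout Address & Demo Slot, Breakout Address & Fireside Talk, Breakout Address & Tutorial Q&A, Demo Slot & Fireside Talk, Demo Slot & Plenary Talk, Fireside Talk & Plenary Talk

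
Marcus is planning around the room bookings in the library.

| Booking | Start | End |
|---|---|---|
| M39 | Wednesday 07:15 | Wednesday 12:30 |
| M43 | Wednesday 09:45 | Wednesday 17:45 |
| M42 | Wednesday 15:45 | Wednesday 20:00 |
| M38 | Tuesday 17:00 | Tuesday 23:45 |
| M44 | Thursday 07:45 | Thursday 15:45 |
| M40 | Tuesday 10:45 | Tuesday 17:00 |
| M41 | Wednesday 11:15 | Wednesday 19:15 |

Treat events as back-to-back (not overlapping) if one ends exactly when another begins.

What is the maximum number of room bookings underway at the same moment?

Walk through starts and ends in time order (an end at T is processed before a start at T):
Tuesday 10:45 start M40 → 1
Tuesday 17:00 end M40 → 0
Tuesday 17:00 start M38 → 1
Tuesday 23:45 end M38 → 0
Wednesday 07:15 start M39 → 1
Wednesday 09:45 start M43 → 2
Wednesday 11:15 start M41 → 3
Wednesday 12:30 end M39 → 2
Wednesday 15:45 start M42 → 3
Wednesday 17:45 end M43 → 2
Wednesday 19:15 end M41 → 1
Wednesday 20:00 end M42 → 0
Thursday 07:45 start M44 → 1
Thursday 15:45 end M44 → 0
Peak is 3, at Wednesday 11:15 (M39, M41, M43).

3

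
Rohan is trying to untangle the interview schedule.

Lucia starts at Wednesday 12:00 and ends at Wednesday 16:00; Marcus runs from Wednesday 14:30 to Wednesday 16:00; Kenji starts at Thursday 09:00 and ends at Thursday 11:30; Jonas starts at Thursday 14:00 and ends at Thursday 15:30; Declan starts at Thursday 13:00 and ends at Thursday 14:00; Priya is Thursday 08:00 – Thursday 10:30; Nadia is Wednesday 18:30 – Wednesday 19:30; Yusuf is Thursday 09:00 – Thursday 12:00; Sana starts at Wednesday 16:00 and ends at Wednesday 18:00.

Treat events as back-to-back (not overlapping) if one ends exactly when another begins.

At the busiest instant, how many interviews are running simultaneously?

3

Walk through starts and ends in time order (an end at T is processed before a start at T):
Wednesday 12:00 start Lucia → 1
Wednesday 14:30 start Marcus → 2
Wednesday 16:00 end Lucia → 1
Wednesday 16:00 end Marcus → 0
Wednesday 16:00 start Sana → 1
Wednesday 18:00 end Sana → 0
Wednesday 18:30 start Nadia → 1
Wednesday 19:30 end Nadia → 0
Thursday 08:00 start Priya → 1
Thursday 09:00 start Kenji → 2
Thursday 09:00 start Yusuf → 3
Thursday 10:30 end Priya → 2
Thursday 11:30 end Kenji → 1
Thursday 12:00 end Yusuf → 0
Thursday 13:00 start Declan → 1
Thursday 14:00 end Declan → 0
Thursday 14:00 start Jonas → 1
Thursday 15:30 end Jonas → 0
Peak is 3, at Thursday 09:00 (Kenji, Priya, Yusuf).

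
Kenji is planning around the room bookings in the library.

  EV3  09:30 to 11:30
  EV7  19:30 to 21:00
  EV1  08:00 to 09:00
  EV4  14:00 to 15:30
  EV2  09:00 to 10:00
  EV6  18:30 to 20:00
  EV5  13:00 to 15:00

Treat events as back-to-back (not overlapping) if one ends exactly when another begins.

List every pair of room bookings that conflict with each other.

Two intervals overlap when each starts before the other ends.
Sorted by start: EV1, EV2, EV3, EV5, EV4, EV6, EV7.
EV2 starts exactly when EV1 ends (back-to-back, no overlap), so EV1 has no further overlaps.
EV3 starts before EV2 ends → EV2 and EV3 overlap.
EV5 starts after EV2 ends, so EV2 has no further overlaps.
EV5 starts after EV3 ends, so EV3 has no further overlaps.
EV4 starts before EV5 ends → EV5 and EV4 overlap.
EV6 starts after EV5 ends, so EV5 has no further overlaps.
EV6 starts after EV4 ends, so EV4 has no further overlaps.
EV7 starts before EV6 ends → EV6 and EV7 overlap.

EV2 & EV3, EV4 & EV5, EV6 & EV7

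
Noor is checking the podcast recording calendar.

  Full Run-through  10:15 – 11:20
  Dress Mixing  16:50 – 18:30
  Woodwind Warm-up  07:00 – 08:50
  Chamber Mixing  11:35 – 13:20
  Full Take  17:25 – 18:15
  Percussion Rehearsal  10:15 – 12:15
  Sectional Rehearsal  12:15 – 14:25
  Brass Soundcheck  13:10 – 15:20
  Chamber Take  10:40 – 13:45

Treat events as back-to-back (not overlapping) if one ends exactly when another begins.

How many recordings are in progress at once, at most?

4

Sort all start/end points and keep a running count:
07:00 start Woodwind Warm-up → 1
08:50 end Woodwind Warm-up → 0
10:15 start Full Run-through → 1
10:15 start Percussion Rehearsal → 2
10:40 start Chamber Take → 3
11:20 end Full Run-through → 2
11:35 start Chamber Mixing → 3
12:15 end Percussion Rehearsal → 2
12:15 start Sectional Rehearsal → 3
13:10 start Brass Soundcheck → 4
13:20 end Chamber Mixing → 3
13:45 end Chamber Take → 2
14:25 end Sectional Rehearsal → 1
15:20 end Brass Soundcheck → 0
16:50 start Dress Mixing → 1
17:25 start Full Take → 2
18:15 end Full Take → 1
18:30 end Dress Mixing → 0
Peak is 4, at 13:10 (Brass Soundcheck, Chamber Mixing, Chamber Take, Sectional Rehearsal).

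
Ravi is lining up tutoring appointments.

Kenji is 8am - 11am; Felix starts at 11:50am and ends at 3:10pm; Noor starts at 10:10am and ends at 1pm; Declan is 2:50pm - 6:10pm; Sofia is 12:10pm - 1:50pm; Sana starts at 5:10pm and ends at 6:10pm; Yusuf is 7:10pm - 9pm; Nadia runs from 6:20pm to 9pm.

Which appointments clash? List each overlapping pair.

Declan & Felix, Declan & Sana, Felix & Noor, Felix & Sofia, Kenji & Noor, Nadia & Yusuf, Noor & Sofia

Sorted by start: Kenji, Noor, Felix, Sofia, Declan, Sana, Nadia, Yusuf.
Noor starts before Kenji ends → Kenji and Noor overlap.
Felix starts after Kenji ends — done with Kenji.
Felix starts before Noor ends → Noor and Felix overlap.
Sofia starts before Noor ends → Noor and Sofia overlap.
Declan starts after Noor ends — done with Noor.
Sofia starts before Felix ends → Felix and Sofia overlap.
Declan starts before Felix ends → Felix and Declan overlap.
Sana starts after Felix ends — done with Felix.
Declan starts after Sofia ends — done with Sofia.
Sana starts before Declan ends → Declan and Sana overlap.
Nadia starts after Declan ends — done with Declan.
Nadia starts after Sana ends — done with Sana.
Yusuf starts before Nadia ends → Nadia and Yusuf overlap.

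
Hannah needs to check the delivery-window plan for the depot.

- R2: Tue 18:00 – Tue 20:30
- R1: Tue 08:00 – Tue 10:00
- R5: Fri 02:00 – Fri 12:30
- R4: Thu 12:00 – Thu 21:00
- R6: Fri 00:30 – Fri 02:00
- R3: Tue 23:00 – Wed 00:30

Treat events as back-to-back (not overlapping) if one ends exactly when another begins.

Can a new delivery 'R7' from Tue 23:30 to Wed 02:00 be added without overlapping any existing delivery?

No — it overlaps R3

R1: ends Tue 10:00 at or before R7 starts Tue 23:30 → clear.
R2: ends Tue 20:30 at or before R7 starts Tue 23:30 → clear.
R3: starts Tue 23:00 before R7 ends Wed 02:00, and ends Wed 00:30 after R7 starts Tue 23:30 → overlap.
R4: starts Thu 12:00 at or after R7 ends Wed 02:00 → clear.
R6: starts Fri 00:30 at or after R7 ends Wed 02:00 → clear.
R5: starts Fri 02:00 at or after R7 ends Wed 02:00 → clear.
R7 overlaps R3.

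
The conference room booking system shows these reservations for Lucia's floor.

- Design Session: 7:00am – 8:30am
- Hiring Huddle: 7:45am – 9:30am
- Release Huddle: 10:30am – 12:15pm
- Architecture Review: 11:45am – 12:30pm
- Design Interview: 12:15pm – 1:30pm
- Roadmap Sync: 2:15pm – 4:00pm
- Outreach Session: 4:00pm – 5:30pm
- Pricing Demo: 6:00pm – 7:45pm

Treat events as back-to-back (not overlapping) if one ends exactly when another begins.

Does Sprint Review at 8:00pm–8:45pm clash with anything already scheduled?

Design Session: ends 8:30am at or before Sprint Review starts 8:00pm → clear.
Hiring Huddle: ends 9:30am at or before Sprint Review starts 8:00pm → clear.
Release Huddle: ends 12:15pm at or before Sprint Review starts 8:00pm → clear.
Architecture Review: ends 12:30pm at or before Sprint Review starts 8:00pm → clear.
Design Interview: ends 1:30pm at or before Sprint Review starts 8:00pm → clear.
Roadmap Sync: ends 4:00pm at or before Sprint Review starts 8:00pm → clear.
Outreach Session: ends 5:30pm at or before Sprint Review starts 8:00pm → clear.
Pricing Demo: ends 7:45pm at or before Sprint Review starts 8:00pm → clear.

No — it doesn't clash with anything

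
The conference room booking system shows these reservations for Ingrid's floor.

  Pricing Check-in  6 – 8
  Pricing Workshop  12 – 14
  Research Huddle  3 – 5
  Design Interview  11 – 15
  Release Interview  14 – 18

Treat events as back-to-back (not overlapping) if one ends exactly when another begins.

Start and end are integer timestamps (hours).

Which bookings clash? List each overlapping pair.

Design Interview & Pricing Workshop, Design Interview & Release Interview

Check each pair: they overlap iff neither finishes before the other starts.
Sorted by start: Research Huddle, Pricing Check-in, Design Interview, Pricing Workshop, Release Interview.
Pricing Check-in starts after Research Huddle ends, so Research Huddle has no further overlaps.
Design Interview starts after Pricing Check-in ends, so Pricing Check-in has no further overlaps.
Pricing Workshop starts before Design Interview ends → Design Interview and Pricing Workshop overlap.
Release Interview starts before Design Interview ends → Design Interview and Release Interview overlap.
Release Interview starts exactly when Pricing Workshop ends (back-to-back, no overlap).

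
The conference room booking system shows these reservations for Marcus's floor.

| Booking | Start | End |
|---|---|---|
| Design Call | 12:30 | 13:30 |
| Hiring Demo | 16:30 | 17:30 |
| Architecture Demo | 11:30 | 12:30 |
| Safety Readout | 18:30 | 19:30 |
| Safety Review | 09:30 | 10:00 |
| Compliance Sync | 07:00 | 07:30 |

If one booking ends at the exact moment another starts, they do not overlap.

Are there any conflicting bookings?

No

Sorted by start: Compliance Sync, Safety Review, Architecture Demo, Design Call, Hiring Demo, Safety Readout.
Safety Review starts after Compliance Sync ends, so Compliance Sync has no further overlaps.
Architecture Demo starts after Safety Review ends, so Safety Review has no further overlaps.
Design Call starts exactly when Architecture Demo ends (back-to-back, no overlap), so Architecture Demo has no further overlaps.
Hiring Demo starts after Design Call ends, so Design Call has no further overlaps.
Safety Readout starts after Hiring Demo ends.
Every pair is clear; the schedule has no overlaps.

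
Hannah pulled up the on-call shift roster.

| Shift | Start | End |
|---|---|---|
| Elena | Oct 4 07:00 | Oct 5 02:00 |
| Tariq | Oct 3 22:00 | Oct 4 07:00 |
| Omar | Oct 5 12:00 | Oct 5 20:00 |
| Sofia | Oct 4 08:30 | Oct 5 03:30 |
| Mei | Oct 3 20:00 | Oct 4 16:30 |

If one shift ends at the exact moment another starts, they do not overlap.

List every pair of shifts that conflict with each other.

Sorted by start: Mei, Tariq, Elena, Sofia, Omar.
Tariq starts before Mei ends → Mei and Tariq overlap.
Elena starts before Mei ends → Mei and Elena overlap.
Sofia starts before Mei ends → Mei and Sofia overlap.
Omar starts after Mei ends.
Elena starts exactly when Tariq ends (back-to-back, no overlap), so Tariq has no further overlaps.
Sofia starts before Elena ends → Elena and Sofia overlap.
Omar starts after Elena ends.
Omar starts after Sofia ends.

Elena & Mei, Elena & Sofia, Mei & Sofia, Mei & Tariq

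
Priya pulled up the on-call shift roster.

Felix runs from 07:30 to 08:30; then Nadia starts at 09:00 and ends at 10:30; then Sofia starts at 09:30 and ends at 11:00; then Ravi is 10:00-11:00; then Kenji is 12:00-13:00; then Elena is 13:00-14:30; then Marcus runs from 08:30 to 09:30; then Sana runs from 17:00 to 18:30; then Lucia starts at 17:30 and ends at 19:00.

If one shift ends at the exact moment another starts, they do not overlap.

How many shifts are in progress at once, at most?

3

Sort all start/end points and keep a running count:
07:30 start Felix → 1
08:30 end Felix → 0
08:30 start Marcus → 1
09:00 start Nadia → 2
09:30 end Marcus → 1
09:30 start Sofia → 2
10:00 start Ravi → 3
10:30 end Nadia → 2
11:00 end Ravi → 1
11:00 end Sofia → 0
12:00 start Kenji → 1
13:00 end Kenji → 0
13:00 start Elena → 1
14:30 end Elena → 0
17:00 start Sana → 1
17:30 start Lucia → 2
18:30 end Sana → 1
19:00 end Lucia → 0
Peak is 3, at 10:00 (Nadia, Ravi, Sofia).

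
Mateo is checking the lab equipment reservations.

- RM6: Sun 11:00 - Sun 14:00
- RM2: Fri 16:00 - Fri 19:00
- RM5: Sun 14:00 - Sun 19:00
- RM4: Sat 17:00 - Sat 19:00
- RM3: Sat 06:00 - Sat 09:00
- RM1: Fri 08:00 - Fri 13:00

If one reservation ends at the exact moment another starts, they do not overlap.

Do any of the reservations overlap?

No

Sorted by start: RM1, RM2, RM3, RM4, RM6, RM5.
RM2 starts after RM1 ends, so RM1 has no further overlaps.
RM3 starts after RM2 ends, so RM2 has no further overlaps.
RM4 starts after RM3 ends, so RM3 has no further overlaps.
RM6 starts after RM4 ends, so RM4 has no further overlaps.
RM5 starts exactly when RM6 ends (back-to-back, no overlap).
Every pair is clear; the schedule has no overlaps.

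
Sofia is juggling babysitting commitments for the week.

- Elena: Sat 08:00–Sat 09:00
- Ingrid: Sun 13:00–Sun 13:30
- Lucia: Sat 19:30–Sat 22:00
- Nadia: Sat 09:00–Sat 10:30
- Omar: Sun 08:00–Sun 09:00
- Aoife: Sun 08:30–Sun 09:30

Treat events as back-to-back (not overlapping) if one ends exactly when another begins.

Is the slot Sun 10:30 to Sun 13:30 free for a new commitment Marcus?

No — it overlaps Ingrid

Elena: ends Sat 09:00 at or before Marcus starts Sun 10:30 → clear.
Nadia: ends Sat 10:30 at or before Marcus starts Sun 10:30 → clear.
Lucia: ends Sat 22:00 at or before Marcus starts Sun 10:30 → clear.
Omar: ends Sun 09:00 at or before Marcus starts Sun 10:30 → clear.
Aoife: ends Sun 09:30 at or before Marcus starts Sun 10:30 → clear.
Ingrid: starts Sun 13:00 before Marcus ends Sun 13:30, and ends Sun 13:30 after Marcus starts Sun 10:30 → overlap.
Marcus overlaps Ingrid.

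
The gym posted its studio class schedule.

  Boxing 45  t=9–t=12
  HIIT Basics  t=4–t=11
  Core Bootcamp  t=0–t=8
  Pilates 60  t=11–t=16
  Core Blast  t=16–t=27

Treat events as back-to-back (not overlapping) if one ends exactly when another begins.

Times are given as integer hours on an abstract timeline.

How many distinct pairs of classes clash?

3

Sorted by start: Core Bootcamp, HIIT Basics, Boxing 45, Pilates 60, Core Blast.
HIIT Basics starts before Core Bootcamp ends → Core Bootcamp and HIIT Basics overlap.
Boxing 45 starts after Core Bootcamp ends — done with Core Bootcamp.
Boxing 45 starts before HIIT Basics ends → HIIT Basics and Boxing 45 overlap.
Pilates 60 starts exactly when HIIT Basics ends (back-to-back, no overlap) — done with HIIT Basics.
Pilates 60 starts before Boxing 45 ends → Boxing 45 and Pilates 60 overlap.
Core Blast starts after Boxing 45 ends.
Core Blast starts exactly when Pilates 60 ends (back-to-back, no overlap).
Overlapping pairs: Boxing 45 & HIIT Basics, Boxing 45 & Pilates 60, Core Bootcamp & HIIT Basics — 3 in total.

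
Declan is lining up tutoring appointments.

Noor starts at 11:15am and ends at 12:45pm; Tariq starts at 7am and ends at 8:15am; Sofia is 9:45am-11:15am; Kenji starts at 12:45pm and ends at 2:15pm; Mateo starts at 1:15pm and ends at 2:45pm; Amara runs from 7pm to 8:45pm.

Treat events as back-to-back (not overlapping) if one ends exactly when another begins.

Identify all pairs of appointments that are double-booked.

Sorted by start: Tariq, Sofia, Noor, Kenji, Mateo, Amara.
Sofia starts after Tariq ends, so nothing later overlaps Tariq either.
Noor starts exactly when Sofia ends (back-to-back, no overlap), so nothing later overlaps Sofia either.
Kenji starts exactly when Noor ends (back-to-back, no overlap), so nothing later overlaps Noor either.
Mateo starts before Kenji ends → Kenji and Mateo overlap.
Amara starts after Kenji ends.
Amara starts after Mateo ends.

Kenji & Mateo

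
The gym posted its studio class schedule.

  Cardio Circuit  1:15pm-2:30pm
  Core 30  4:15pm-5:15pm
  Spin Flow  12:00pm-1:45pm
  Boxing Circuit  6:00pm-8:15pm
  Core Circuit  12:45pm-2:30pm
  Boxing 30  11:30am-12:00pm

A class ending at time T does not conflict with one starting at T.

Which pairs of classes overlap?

Sorted by start: Boxing 30, Spin Flow, Core Circuit, Cardio Circuit, Core 30, Boxing Circuit.
Spin Flow starts exactly when Boxing 30 ends (back-to-back, no overlap), so Boxing 30 has no further overlaps.
Core Circuit starts before Spin Flow ends → Spin Flow and Core Circuit overlap.
Cardio Circuit starts before Spin Flow ends → Spin Flow and Cardio Circuit overlap.
Core 30 starts after Spin Flow ends, so Spin Flow has no further overlaps.
Cardio Circuit starts before Core Circuit ends → Core Circuit and Cardio Circuit overlap.
Core 30 starts after Core Circuit ends, so Core Circuit has no further overlaps.
Core 30 starts after Cardio Circuit ends, so Cardio Circuit has no further overlaps.
Boxing Circuit starts after Core 30 ends.

Cardio Circuit & Core Circuit, Cardio Circuit & Spin Flow, Core Circuit & Spin Flow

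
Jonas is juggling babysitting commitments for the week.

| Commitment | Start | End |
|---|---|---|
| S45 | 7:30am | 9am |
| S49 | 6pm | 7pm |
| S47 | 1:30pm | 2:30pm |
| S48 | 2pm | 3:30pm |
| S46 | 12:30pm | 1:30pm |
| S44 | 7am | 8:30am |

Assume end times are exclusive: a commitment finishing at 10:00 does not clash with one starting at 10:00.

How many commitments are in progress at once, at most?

2

Walk through starts and ends in time order (an end at T is processed before a start at T):
7am start S44 → 1
7:30am start S45 → 2
8:30am end S44 → 1
9am end S45 → 0
12:30pm start S46 → 1
1:30pm end S46 → 0
1:30pm start S47 → 1
2pm start S48 → 2
2:30pm end S47 → 1
3:30pm end S48 → 0
6pm start S49 → 1
7pm end S49 → 0
Peak is 2, at 7:30am (S44, S45).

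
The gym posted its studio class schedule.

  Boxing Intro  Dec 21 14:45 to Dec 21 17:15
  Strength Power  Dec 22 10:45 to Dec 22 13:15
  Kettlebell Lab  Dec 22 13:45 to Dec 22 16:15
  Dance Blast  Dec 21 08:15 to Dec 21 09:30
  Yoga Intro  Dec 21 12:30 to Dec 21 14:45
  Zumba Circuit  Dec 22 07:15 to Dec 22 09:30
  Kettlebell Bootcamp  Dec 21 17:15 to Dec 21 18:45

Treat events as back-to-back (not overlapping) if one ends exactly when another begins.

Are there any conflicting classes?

Sorted by start: Dance Blast, Yoga Intro, Boxing Intro, Kettlebell Bootcamp, Zumba Circuit, Strength Power, Kettlebell Lab.
Yoga Intro starts after Dance Blast ends, so nothing later overlaps Dance Blast either.
Boxing Intro starts exactly when Yoga Intro ends (back-to-back, no overlap), so nothing later overlaps Yoga Intro either.
Kettlebell Bootcamp starts exactly when Boxing Intro ends (back-to-back, no overlap), so nothing later overlaps Boxing Intro either.
Zumba Circuit starts after Kettlebell Bootcamp ends, so nothing later overlaps Kettlebell Bootcamp either.
Strength Power starts after Zumba Circuit ends, so nothing later overlaps Zumba Circuit either.
Kettlebell Lab starts after Strength Power ends.
Every pair is clear; the schedule has no overlaps.

No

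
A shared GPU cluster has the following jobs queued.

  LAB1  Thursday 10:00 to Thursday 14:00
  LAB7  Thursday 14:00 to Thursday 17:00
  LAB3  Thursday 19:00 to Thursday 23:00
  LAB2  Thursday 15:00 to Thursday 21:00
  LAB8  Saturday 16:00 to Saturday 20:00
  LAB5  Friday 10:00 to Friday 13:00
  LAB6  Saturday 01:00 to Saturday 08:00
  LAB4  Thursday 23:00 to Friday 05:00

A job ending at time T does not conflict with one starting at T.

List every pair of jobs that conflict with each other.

Sorted by start: LAB1, LAB7, LAB2, LAB3, LAB4, LAB5, LAB6, LAB8.
LAB7 starts exactly when LAB1 ends (back-to-back, no overlap), so nothing later overlaps LAB1 either.
LAB2 starts before LAB7 ends → LAB7 and LAB2 overlap.
LAB3 starts after LAB7 ends, so nothing later overlaps LAB7 either.
LAB3 starts before LAB2 ends → LAB2 and LAB3 overlap.
LAB4 starts after LAB2 ends, so nothing later overlaps LAB2 either.
LAB4 starts exactly when LAB3 ends (back-to-back, no overlap), so nothing later overlaps LAB3 either.
LAB5 starts after LAB4 ends, so nothing later overlaps LAB4 either.
LAB6 starts after LAB5 ends, so nothing later overlaps LAB5 either.
LAB8 starts after LAB6 ends.

LAB2 & LAB3, LAB2 & LAB7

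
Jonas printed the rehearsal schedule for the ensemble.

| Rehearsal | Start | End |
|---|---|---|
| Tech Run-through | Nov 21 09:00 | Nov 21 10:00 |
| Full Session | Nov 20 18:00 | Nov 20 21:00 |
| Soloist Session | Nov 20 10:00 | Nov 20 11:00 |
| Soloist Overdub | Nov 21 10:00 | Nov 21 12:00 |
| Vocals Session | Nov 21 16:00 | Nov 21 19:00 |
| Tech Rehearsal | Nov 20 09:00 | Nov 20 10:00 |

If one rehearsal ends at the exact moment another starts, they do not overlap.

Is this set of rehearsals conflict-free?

Sorted by start: Tech Rehearsal, Soloist Session, Full Session, Tech Run-through, Soloist Overdub, Vocals Session.
Soloist Session starts exactly when Tech Rehearsal ends (back-to-back, no overlap), so nothing later overlaps Tech Rehearsal either.
Full Session starts after Soloist Session ends, so nothing later overlaps Soloist Session either.
Tech Run-through starts after Full Session ends, so nothing later overlaps Full Session either.
Soloist Overdub starts exactly when Tech Run-through ends (back-to-back, no overlap), so nothing later overlaps Tech Run-through either.
Vocals Session starts after Soloist Overdub ends.
Every pair is clear; the schedule has no overlaps.

Yes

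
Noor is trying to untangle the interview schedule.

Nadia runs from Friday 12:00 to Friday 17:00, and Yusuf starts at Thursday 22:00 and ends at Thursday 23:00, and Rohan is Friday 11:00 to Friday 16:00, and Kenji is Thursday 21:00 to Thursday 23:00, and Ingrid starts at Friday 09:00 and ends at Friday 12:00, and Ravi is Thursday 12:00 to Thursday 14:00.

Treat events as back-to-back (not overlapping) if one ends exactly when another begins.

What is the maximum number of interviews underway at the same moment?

2

Walk through starts and ends in time order (an end at T is processed before a start at T):
Thursday 12:00 start Ravi → 1
Thursday 14:00 end Ravi → 0
Thursday 21:00 start Kenji → 1
Thursday 22:00 start Yusuf → 2
Thursday 23:00 end Kenji → 1
Thursday 23:00 end Yusuf → 0
Friday 09:00 start Ingrid → 1
Friday 11:00 start Rohan → 2
Friday 12:00 end Ingrid → 1
Friday 12:00 start Nadia → 2
Friday 16:00 end Rohan → 1
Friday 17:00 end Nadia → 0
Peak is 2, at Thursday 22:00 (Kenji, Yusuf).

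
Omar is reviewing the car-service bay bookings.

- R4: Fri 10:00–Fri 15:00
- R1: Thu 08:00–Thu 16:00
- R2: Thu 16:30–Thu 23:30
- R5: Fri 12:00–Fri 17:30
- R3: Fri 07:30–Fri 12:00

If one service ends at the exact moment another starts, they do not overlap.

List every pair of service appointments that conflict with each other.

Sorted by start: R1, R2, R3, R4, R5.
R2 starts after R1 ends — done with R1.
R3 starts after R2 ends — done with R2.
R4 starts before R3 ends → R3 and R4 overlap.
R5 starts exactly when R3 ends (back-to-back, no overlap).
R5 starts before R4 ends → R4 and R5 overlap.

R3 & R4, R4 & R5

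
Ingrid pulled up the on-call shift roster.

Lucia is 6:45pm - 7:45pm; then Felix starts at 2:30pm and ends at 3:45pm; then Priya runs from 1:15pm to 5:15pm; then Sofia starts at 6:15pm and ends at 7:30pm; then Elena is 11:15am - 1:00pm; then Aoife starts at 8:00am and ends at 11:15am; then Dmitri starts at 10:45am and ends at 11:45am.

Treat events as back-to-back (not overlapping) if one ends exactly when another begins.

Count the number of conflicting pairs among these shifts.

Sorted by start: Aoife, Dmitri, Elena, Priya, Felix, Sofia, Lucia.
Dmitri starts before Aoife ends → Aoife and Dmitri overlap.
Elena starts exactly when Aoife ends (back-to-back, no overlap); Aoife is clear from here.
Elena starts before Dmitri ends → Dmitri and Elena overlap.
Priya starts after Dmitri ends; Dmitri is clear from here.
Priya starts after Elena ends; Elena is clear from here.
Felix starts before Priya ends → Priya and Felix overlap.
Sofia starts after Priya ends; Priya is clear from here.
Sofia starts after Felix ends; Felix is clear from here.
Lucia starts before Sofia ends → Sofia and Lucia overlap.
Overlapping pairs: Aoife & Dmitri, Dmitri & Elena, Felix & Priya, Lucia & Sofia — 4 in total.

4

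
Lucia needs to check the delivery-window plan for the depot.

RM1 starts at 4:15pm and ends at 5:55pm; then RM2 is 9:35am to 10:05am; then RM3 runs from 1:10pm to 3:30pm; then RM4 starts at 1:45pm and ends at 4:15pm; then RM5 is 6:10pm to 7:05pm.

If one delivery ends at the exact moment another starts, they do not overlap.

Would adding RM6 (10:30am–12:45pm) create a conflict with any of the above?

RM2: ends 10:05am at or before RM6 starts 10:30am → clear.
RM3: starts 1:10pm at or after RM6 ends 12:45pm → clear.
RM4: starts 1:45pm at or after RM6 ends 12:45pm → clear.
RM1: starts 4:15pm at or after RM6 ends 12:45pm → clear.
RM5: starts 6:10pm at or after RM6 ends 12:45pm → clear.

No — it doesn't clash with anything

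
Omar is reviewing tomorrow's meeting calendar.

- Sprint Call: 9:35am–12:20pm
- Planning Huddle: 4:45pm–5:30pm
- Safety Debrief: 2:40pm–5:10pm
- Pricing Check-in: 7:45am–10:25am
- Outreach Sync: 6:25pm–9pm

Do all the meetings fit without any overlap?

No

Check each pair: they overlap iff neither finishes before the other starts.
Sorted by start: Pricing Check-in, Sprint Call, Safety Debrief, Planning Huddle, Outreach Sync.
Sprint Call starts before Pricing Check-in ends → Pricing Check-in and Sprint Call overlap.
That's a conflict, so the schedule is not conflict-free.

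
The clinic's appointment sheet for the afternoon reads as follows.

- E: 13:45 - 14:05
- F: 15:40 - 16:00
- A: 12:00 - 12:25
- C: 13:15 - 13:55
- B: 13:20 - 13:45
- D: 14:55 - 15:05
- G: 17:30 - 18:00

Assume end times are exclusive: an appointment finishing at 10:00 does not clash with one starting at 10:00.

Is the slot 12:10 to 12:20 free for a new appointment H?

A: starts 12:00 before H ends 12:20, and ends 12:25 after H starts 12:10 → overlap.
C: starts 13:15 at or after H ends 12:20 → clear.
B: starts 13:20 at or after H ends 12:20 → clear.
E: starts 13:45 at or after H ends 12:20 → clear.
D: starts 14:55 at or after H ends 12:20 → clear.
F: starts 15:40 at or after H ends 12:20 → clear.
G: starts 17:30 at or after H ends 12:20 → clear.
H overlaps A.

No — it overlaps A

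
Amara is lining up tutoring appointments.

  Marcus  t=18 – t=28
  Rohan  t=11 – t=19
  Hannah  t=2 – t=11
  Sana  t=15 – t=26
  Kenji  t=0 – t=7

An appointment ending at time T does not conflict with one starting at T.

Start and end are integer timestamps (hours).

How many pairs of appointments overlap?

Sorted by start: Kenji, Hannah, Rohan, Sana, Marcus.
Hannah starts before Kenji ends → Kenji and Hannah overlap.
Rohan starts after Kenji ends — done with Kenji.
Rohan starts exactly when Hannah ends (back-to-back, no overlap) — done with Hannah.
Sana starts before Rohan ends → Rohan and Sana overlap.
Marcus starts before Rohan ends → Rohan and Marcus overlap.
Marcus starts before Sana ends → Sana and Marcus overlap.
Overlapping pairs: Hannah & Kenji, Marcus & Rohan, Marcus & Sana, Rohan & Sana — 4 in total.

4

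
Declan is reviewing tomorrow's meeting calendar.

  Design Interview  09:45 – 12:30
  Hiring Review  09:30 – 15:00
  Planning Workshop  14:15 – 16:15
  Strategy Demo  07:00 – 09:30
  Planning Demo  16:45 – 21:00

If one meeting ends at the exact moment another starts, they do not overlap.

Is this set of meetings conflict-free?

Sorted by start: Strategy Demo, Hiring Review, Design Interview, Planning Workshop, Planning Demo.
Hiring Review starts exactly when Strategy Demo ends (back-to-back, no overlap) — done with Strategy Demo.
Design Interview starts before Hiring Review ends → Hiring Review and Design Interview overlap.
That's a conflict, so the schedule is not conflict-free.

No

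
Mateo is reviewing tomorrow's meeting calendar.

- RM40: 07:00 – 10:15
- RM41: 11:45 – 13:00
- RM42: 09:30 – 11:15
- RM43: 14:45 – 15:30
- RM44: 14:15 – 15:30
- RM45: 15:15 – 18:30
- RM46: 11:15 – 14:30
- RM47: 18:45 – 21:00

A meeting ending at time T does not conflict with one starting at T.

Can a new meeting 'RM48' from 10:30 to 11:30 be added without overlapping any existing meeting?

No — it overlaps RM42, RM46

RM40: ends 10:15 at or before RM48 starts 10:30 → clear.
RM42: starts 09:30 before RM48 ends 11:30, and ends 11:15 after RM48 starts 10:30 → overlap.
RM46: starts 11:15 before RM48 ends 11:30, and ends 14:30 after RM48 starts 10:30 → overlap.
RM41: starts 11:45 at or after RM48 ends 11:30 → clear.
RM44: starts 14:15 at or after RM48 ends 11:30 → clear.
RM43: starts 14:45 at or after RM48 ends 11:30 → clear.
RM45: starts 15:15 at or after RM48 ends 11:30 → clear.
RM47: starts 18:45 at or after RM48 ends 11:30 → clear.
RM48 overlaps RM42, RM46.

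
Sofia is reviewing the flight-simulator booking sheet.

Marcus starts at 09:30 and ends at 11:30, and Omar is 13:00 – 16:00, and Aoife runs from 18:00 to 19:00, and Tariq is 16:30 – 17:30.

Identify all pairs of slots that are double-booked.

no conflicts

Sorted by start: Marcus, Omar, Tariq, Aoife.
Omar starts after Marcus ends, so nothing later overlaps Marcus either.
Tariq starts after Omar ends, so nothing later overlaps Omar either.
Aoife starts after Tariq ends.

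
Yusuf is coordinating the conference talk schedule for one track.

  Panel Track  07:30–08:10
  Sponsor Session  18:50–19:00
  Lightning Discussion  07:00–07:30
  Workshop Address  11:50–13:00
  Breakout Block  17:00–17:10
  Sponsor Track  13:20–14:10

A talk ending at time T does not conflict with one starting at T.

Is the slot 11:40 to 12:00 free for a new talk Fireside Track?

Lightning Discussion: ends 07:30 at or before Fireside Track starts 11:40 → clear.
Panel Track: ends 08:10 at or before Fireside Track starts 11:40 → clear.
Workshop Address: starts 11:50 before Fireside Track ends 12:00, and ends 13:00 after Fireside Track starts 11:40 → overlap.
Sponsor Track: starts 13:20 at or after Fireside Track ends 12:00 → clear.
Breakout Block: starts 17:00 at or after Fireside Track ends 12:00 → clear.
Sponsor Session: starts 18:50 at or after Fireside Track ends 12:00 → clear.
Fireside Track overlaps Workshop Address.

No — it overlaps Workshop Address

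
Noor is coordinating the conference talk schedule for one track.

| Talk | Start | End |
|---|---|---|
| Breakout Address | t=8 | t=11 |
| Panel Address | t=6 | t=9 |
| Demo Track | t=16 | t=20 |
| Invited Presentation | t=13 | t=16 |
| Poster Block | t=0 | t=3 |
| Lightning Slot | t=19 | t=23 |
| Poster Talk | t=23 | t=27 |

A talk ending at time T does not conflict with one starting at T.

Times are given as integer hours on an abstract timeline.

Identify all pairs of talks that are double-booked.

Breakout Address & Panel Address, Demo Track & Lightning Slot

Sorted by start: Poster Block, Panel Address, Breakout Address, Invited Presentation, Demo Track, Lightning Slot, Poster Talk.
Panel Address starts after Poster Block ends, so Poster Block has no further overlaps.
Breakout Address starts before Panel Address ends → Panel Address and Breakout Address overlap.
Invited Presentation starts after Panel Address ends, so Panel Address has no further overlaps.
Invited Presentation starts after Breakout Address ends, so Breakout Address has no further overlaps.
Demo Track starts exactly when Invited Presentation ends (back-to-back, no overlap), so Invited Presentation has no further overlaps.
Lightning Slot starts before Demo Track ends → Demo Track and Lightning Slot overlap.
Poster Talk starts after Demo Track ends.
Poster Talk starts exactly when Lightning Slot ends (back-to-back, no overlap).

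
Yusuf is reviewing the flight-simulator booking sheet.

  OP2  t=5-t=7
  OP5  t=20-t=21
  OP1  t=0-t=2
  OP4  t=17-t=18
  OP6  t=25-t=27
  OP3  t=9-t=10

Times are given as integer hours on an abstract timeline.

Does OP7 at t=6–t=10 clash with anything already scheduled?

Yes — it overlaps OP2, OP3

OP1: ends t=2 at or before OP7 starts t=6 → clear.
OP2: starts t=5 before OP7 ends t=10, and ends t=7 after OP7 starts t=6 → overlap.
OP3: starts t=9 before OP7 ends t=10, and ends t=10 after OP7 starts t=6 → overlap.
OP4: starts t=17 at or after OP7 ends t=10 → clear.
OP5: starts t=20 at or after OP7 ends t=10 → clear.
OP6: starts t=25 at or after OP7 ends t=10 → clear.
OP7 overlaps OP2, OP3.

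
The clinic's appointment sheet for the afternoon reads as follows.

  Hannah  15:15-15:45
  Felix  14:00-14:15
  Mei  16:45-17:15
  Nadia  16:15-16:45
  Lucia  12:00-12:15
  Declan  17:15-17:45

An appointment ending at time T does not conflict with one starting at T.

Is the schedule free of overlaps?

Yes

Sorted by start: Lucia, Felix, Hannah, Nadia, Mei, Declan.
Felix starts after Lucia ends, so Lucia has no further overlaps.
Hannah starts after Felix ends, so Felix has no further overlaps.
Nadia starts after Hannah ends, so Hannah has no further overlaps.
Mei starts exactly when Nadia ends (back-to-back, no overlap), so Nadia has no further overlaps.
Declan starts exactly when Mei ends (back-to-back, no overlap).
Every pair is clear; the schedule has no overlaps.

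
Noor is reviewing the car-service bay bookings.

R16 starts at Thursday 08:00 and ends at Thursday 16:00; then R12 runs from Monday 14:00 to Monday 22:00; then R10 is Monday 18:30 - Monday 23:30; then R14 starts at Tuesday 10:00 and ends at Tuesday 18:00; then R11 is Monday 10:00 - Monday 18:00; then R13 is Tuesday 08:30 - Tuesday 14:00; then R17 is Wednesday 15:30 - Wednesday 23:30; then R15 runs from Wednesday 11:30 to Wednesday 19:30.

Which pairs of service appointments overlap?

R10 & R12, R11 & R12, R13 & R14, R15 & R17

Sorted by start: R11, R12, R10, R13, R14, R15, R17, R16.
R12 starts before R11 ends → R11 and R12 overlap.
R10 starts after R11 ends; R11 is clear from here.
R10 starts before R12 ends → R12 and R10 overlap.
R13 starts after R12 ends; R12 is clear from here.
R13 starts after R10 ends; R10 is clear from here.
R14 starts before R13 ends → R13 and R14 overlap.
R15 starts after R13 ends; R13 is clear from here.
R15 starts after R14 ends; R14 is clear from here.
R17 starts before R15 ends → R15 and R17 overlap.
R16 starts after R15 ends.
R16 starts after R17 ends.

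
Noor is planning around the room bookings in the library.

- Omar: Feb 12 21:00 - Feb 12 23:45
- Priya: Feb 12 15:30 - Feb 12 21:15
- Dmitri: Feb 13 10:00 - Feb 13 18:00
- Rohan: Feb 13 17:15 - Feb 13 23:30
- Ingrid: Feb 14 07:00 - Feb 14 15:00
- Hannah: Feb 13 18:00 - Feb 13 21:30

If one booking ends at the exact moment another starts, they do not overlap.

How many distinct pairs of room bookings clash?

Sorted by start: Priya, Omar, Dmitri, Rohan, Hannah, Ingrid.
Omar starts before Priya ends → Priya and Omar overlap.
Dmitri starts after Priya ends — done with Priya.
Dmitri starts after Omar ends — done with Omar.
Rohan starts before Dmitri ends → Dmitri and Rohan overlap.
Hannah starts exactly when Dmitri ends (back-to-back, no overlap) — done with Dmitri.
Hannah starts before Rohan ends → Rohan and Hannah overlap.
Ingrid starts after Rohan ends.
Ingrid starts after Hannah ends.
Overlapping pairs: Dmitri & Rohan, Hannah & Rohan, Omar & Priya — 3 in total.

3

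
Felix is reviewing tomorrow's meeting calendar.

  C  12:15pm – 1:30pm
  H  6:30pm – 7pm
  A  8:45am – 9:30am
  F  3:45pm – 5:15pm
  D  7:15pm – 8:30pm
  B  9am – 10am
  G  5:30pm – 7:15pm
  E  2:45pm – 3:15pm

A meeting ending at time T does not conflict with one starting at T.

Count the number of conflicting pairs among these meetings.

2

Sorted by start: A, B, C, E, F, G, H, D.
B starts before A ends → A and B overlap.
C starts after A ends, so A has no further overlaps.
C starts after B ends, so B has no further overlaps.
E starts after C ends, so C has no further overlaps.
F starts after E ends, so E has no further overlaps.
G starts after F ends, so F has no further overlaps.
H starts before G ends → G and H overlap.
D starts exactly when G ends (back-to-back, no overlap).
D starts after H ends.
Overlapping pairs: A & B, G & H — 2 in total.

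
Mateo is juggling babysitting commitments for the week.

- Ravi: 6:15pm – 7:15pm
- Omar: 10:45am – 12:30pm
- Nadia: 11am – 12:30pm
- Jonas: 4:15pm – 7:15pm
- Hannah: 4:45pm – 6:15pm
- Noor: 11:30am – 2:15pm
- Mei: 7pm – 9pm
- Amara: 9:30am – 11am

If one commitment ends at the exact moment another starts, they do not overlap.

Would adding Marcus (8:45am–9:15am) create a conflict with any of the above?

Amara: starts 9:30am at or after Marcus ends 9:15am → clear.
Omar: starts 10:45am at or after Marcus ends 9:15am → clear.
Nadia: starts 11am at or after Marcus ends 9:15am → clear.
Noor: starts 11:30am at or after Marcus ends 9:15am → clear.
Jonas: starts 4:15pm at or after Marcus ends 9:15am → clear.
Hannah: starts 4:45pm at or after Marcus ends 9:15am → clear.
Ravi: starts 6:15pm at or after Marcus ends 9:15am → clear.
Mei: starts 7pm at or after Marcus ends 9:15am → clear.

No — it doesn't clash with anything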